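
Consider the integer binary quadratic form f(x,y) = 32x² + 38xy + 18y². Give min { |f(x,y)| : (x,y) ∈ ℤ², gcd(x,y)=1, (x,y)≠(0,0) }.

translate: b→-26 (≡38 mod 64), so (32,38,18)→(32,-26,12)
flip: (32,-26,12)→(12,26,32)
translate: b→2 (≡26 mod 24), so (12,26,32)→(12,2,18)
reduced (well bottom): (12,2,18) with a≤c, −a<b≤a
well minimum = a = 12

12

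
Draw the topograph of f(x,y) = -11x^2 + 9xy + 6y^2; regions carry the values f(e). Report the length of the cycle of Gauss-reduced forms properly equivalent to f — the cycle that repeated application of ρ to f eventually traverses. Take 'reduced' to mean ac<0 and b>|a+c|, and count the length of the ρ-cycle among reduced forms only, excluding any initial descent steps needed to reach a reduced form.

D = 345, ⌊√D⌋ = 18
river: ρ → (6,15,-5)
river: ρ → (-5,15,6)
river: ρ → (6,9,-11)
river: ρ → (-11,13,4)
river: ρ → (4,11,-14)
river: ρ → (-14,17,1)
river: ρ → (1,17,-14)
river: ρ → (-14,11,4)
river: ρ → (4,13,-11)
river: ρ → (-11,9,6)
ρ-cycle length = 10 (tail of 0 descent steps not counted)

10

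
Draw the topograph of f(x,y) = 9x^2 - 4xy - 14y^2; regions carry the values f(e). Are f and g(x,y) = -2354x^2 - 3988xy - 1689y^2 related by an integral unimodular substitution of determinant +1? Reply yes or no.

D₁ = 520, D₂ = 520
river cycle of f (length 6): (9, 14, -9), (-9, 22, 1), (1, 22, -9), (-9, 14, 9), (9, 22, -1), (-1, 22, 9)
river cycle of g (length 6): (-9, 22, 1), (1, 22, -9), (-9, 14, 9), (9, 22, -1), (-1, 22, 9), (9, 14, -9)
cycles coincide ⇒ equivalent

yes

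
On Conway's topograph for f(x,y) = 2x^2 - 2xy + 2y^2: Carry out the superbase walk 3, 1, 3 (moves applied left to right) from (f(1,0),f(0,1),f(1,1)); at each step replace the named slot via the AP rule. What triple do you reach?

start (2,2,2) = (f(1,0),f(0,1),f(1,1))
replace slot 3: 2·(2+2) − 2 = 6 → (2,2,6)
replace slot 1: 2·(2+6) − 2 = 14 → (14,2,6)
replace slot 3: 2·(14+2) − 6 = 26 → (14,2,26)

14,2,26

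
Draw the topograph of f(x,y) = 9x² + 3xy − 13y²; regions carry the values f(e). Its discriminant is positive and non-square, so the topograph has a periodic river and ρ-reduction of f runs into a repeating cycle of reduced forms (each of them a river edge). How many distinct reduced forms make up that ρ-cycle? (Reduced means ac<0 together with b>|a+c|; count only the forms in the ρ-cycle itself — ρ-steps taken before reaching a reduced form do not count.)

D = 477, ⌊√D⌋ = 21
descent: ρ → (-13,-3,9)
descent: ρ → (9,21,-1)  [lands on river]
river: ρ → (-1,21,9)
river: ρ → (9,15,-7)
river: ρ → (-7,13,11)
river: ρ → (11,9,-9)
river: ρ → (-9,9,11)
river: ρ → (11,13,-7)
river: ρ → (-7,15,9)
ρ-cycle length = 8 (tail of 2 descent steps not counted)

8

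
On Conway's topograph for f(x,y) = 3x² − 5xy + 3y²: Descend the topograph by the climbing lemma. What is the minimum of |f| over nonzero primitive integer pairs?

translate: b→1 (≡-5 mod 6), so (3,-5,3)→(3,1,1)
flip: (3,1,1)→(1,-1,3)
translate: b→1 (≡-1 mod 2), so (1,-1,3)→(1,1,3)
reduced (well bottom): (1,1,3) with a≤c, −a<b≤a
well minimum = a = 1

1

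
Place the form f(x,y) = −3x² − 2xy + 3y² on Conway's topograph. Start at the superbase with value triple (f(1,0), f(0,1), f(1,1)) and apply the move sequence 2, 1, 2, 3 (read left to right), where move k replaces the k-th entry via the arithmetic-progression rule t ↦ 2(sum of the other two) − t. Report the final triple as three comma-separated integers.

start (-3,3,-2) = (f(1,0),f(0,1),f(1,1))
replace slot 2: 2·((-3)+(-2)) − 3 = -13 → (-3,-13,-2)
replace slot 1: 2·((-13)+(-2)) − (-3) = -27 → (-27,-13,-2)
replace slot 2: 2·((-27)+(-2)) − (-13) = -45 → (-27,-45,-2)
replace slot 3: 2·((-27)+(-45)) − (-2) = -142 → (-27,-45,-142)

-27,-45,-142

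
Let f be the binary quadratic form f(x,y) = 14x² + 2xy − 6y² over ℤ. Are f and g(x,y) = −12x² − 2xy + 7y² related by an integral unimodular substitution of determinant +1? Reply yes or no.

D₁ = 340, D₂ = 340
river cycle of f (length 6): (-6, 10, 10), (10, 10, -6), (-6, 14, 6), (6, 10, -10), (-10, 10, 6), (6, 14, -6)
river cycle of g (length 14): (7, 16, -3), (-3, 14, 12), (12, 10, -5), (-5, 10, 12), (12, 14, -3), (-3, 16, 7), (7, 12, -7), (-7, 16, 3), (3, 14, -12), (-12, 10, 5), … (4 more)
cycles differ ⇒ inequivalent

no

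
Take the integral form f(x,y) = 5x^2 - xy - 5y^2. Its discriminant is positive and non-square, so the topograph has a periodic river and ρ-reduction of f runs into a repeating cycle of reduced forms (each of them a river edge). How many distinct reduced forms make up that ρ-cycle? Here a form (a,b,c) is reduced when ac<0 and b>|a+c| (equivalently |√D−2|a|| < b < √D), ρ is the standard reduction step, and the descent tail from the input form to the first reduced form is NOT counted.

D = 101, ⌊√D⌋ = 10
descent: ρ → (-5,1,5)  [lands on river]
river: ρ → (5,9,-1)
river: ρ → (-1,9,5)
river: ρ → (5,1,-5)
river: ρ → (-5,9,1)
river: ρ → (1,9,-5)
ρ-cycle length = 6 (tail of 1 descent step not counted)

6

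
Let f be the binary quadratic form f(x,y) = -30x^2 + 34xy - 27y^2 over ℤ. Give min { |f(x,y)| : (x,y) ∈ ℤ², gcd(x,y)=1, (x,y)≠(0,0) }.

translate: b→26 (≡-34 mod 60), so (30,-34,27)→(30,26,23)
flip: (30,26,23)→(23,-26,30)
translate: b→20 (≡-26 mod 46), so (23,-26,30)→(23,20,27)
reduced (well bottom): (23,20,27) with a≤c, −a<b≤a
well minimum |f| = |-23| = 23 (negative-definite)

23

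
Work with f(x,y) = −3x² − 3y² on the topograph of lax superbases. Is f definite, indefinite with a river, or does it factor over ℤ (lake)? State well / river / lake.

D = b²−4ac = 0² − 4·(-3)·(-3) = -36
D < 0 ⇒ definite ⇒ every region one sign ⇒ single well

well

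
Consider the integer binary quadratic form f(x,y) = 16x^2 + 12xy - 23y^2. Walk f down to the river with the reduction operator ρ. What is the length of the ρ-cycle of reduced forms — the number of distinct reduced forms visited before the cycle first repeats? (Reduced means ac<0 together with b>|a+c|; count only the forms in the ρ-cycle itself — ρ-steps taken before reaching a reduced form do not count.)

D = 1616, ⌊√D⌋ = 40
river: ρ → (-23,34,5)
river: ρ → (5,36,-16)
river: ρ → (-16,28,13)
river: ρ → (13,24,-20)
river: ρ → (-20,16,17)
river: ρ → (17,18,-19)
river: ρ → (-19,20,16)
river: ρ → (16,12,-23)
ρ-cycle length = 8 (tail of 0 descent steps not counted)

8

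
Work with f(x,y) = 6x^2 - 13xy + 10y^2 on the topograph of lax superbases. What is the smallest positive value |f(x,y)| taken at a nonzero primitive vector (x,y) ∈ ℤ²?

translate: b→-1 (≡-13 mod 12), so (6,-13,10)→(6,-1,3)
flip: (6,-1,3)→(3,1,6)
reduced (well bottom): (3,1,6) with a≤c, −a<b≤a
well minimum = a = 3

3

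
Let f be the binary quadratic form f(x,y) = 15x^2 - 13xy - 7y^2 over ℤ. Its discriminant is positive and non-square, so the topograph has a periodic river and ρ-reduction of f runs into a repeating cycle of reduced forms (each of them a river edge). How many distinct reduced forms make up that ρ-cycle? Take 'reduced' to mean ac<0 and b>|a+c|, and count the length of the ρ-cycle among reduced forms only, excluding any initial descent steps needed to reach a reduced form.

D = 589, ⌊√D⌋ = 24
descent: ρ → (-7,13,15)  [lands on river]
river: ρ → (15,17,-5)
river: ρ → (-5,23,3)
river: ρ → (3,19,-19)
river: ρ → (-19,19,3)
river: ρ → (3,23,-5)
river: ρ → (-5,17,15)
river: ρ → (15,13,-7)
river: ρ → (-7,15,13)
river: ρ → (13,11,-9)
river: ρ → (-9,7,15)
river: ρ → (15,23,-1)
river: ρ → (-1,23,15)
river: ρ → (15,7,-9)
river: ρ → (-9,11,13)
river: ρ → (13,15,-7)
ρ-cycle length = 16 (tail of 1 descent step not counted)

16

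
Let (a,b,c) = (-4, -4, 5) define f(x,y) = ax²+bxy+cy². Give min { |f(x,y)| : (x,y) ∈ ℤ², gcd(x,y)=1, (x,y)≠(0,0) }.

descent: ρ → (5,4,-4)  [lands on river]
river: ρ → (-4,4,5)
river: ρ → (5,6,-3)
river: ρ → (-3,6,5)
closes: descent 1, river 4
min |a| on river = 3

3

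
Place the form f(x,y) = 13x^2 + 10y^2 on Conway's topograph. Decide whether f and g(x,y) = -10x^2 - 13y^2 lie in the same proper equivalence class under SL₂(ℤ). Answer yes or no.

D₁ = -520, D₂ = -520
f: flip: (13,0,10)→(10,0,13)
f: reduced (well bottom): (10,0,13) with a≤c, −a<b≤a
g is negative-definite; reduce −g:
−g: reduced (well bottom): (10,0,13) with a≤c, −a<b≤a
flip sign back: reduced form of g is (-10,0,-13)
reduced forms (10, 0, 13) vs (-10, 0, -13) ⇒ inequivalent

no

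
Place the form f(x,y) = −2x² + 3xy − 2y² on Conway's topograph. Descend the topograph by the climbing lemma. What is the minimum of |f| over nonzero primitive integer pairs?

translate: b→1 (≡-3 mod 4), so (2,-3,2)→(2,1,1)
flip: (2,1,1)→(1,-1,2)
translate: b→1 (≡-1 mod 2), so (1,-1,2)→(1,1,2)
reduced (well bottom): (1,1,2) with a≤c, −a<b≤a
well minimum |f| = |-1| = 1 (negative-definite)

1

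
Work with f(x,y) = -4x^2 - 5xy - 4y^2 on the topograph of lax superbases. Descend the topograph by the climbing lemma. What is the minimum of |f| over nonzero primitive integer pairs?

translate: b→-3 (≡5 mod 8), so (4,5,4)→(4,-3,3)
flip: (4,-3,3)→(3,3,4)
reduced (well bottom): (3,3,4) with a≤c, −a<b≤a
well minimum |f| = |-3| = 3 (negative-definite)

3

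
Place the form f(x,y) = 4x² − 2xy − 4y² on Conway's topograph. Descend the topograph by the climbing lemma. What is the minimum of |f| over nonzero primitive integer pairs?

descent: ρ → (-4,2,4)  [lands on river]
river: ρ → (4,6,-2)
river: ρ → (-2,6,4)
river: ρ → (4,2,-4)
river: ρ → (-4,6,2)
river: ρ → (2,6,-4)
closes: descent 1, river 6
min |a| on river = 2

2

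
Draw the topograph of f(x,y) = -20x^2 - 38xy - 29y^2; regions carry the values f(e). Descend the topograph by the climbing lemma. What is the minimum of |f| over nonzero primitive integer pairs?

translate: b→-2 (≡38 mod 40), so (20,38,29)→(20,-2,11)
flip: (20,-2,11)→(11,2,20)
reduced (well bottom): (11,2,20) with a≤c, −a<b≤a
well minimum |f| = |-11| = 11 (negative-definite)

11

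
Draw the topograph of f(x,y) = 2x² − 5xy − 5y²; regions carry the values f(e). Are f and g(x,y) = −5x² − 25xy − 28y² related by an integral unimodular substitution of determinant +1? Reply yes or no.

D₁ = 65, D₂ = 65
river cycle of f (length 6): (-5, 5, 2), (2, 7, -2), (-2, 5, 5), (5, 5, -2), (-2, 7, 2), (2, 5, -5)
river cycle of g (length 6): (-5, 5, 2), (2, 7, -2), (-2, 5, 5), (5, 5, -2), (-2, 7, 2), (2, 5, -5)
cycles coincide ⇒ equivalent

yes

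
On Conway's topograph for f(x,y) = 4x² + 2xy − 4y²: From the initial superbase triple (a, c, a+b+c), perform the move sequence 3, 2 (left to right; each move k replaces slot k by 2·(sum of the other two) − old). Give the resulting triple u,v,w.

start (4,-4,2) = (f(1,0),f(0,1),f(1,1))
replace slot 3: 2·(4+(-4)) − 2 = -2 → (4,-4,-2)
replace slot 2: 2·(4+(-2)) − (-4) = 8 → (4,8,-2)

4,8,-2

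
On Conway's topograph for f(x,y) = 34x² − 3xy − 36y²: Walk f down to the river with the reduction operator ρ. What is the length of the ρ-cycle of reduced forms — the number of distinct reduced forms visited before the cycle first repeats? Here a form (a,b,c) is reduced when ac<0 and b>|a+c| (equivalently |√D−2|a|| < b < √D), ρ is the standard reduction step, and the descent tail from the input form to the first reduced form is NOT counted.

D = 4905, ⌊√D⌋ = 70
descent: ρ → (-36,3,34)  [lands on river]
river: ρ → (34,65,-5)
river: ρ → (-5,65,34)
river: ρ → (34,3,-36)
river: ρ → (-36,69,1)
river: ρ → (1,69,-36)
ρ-cycle length = 6 (tail of 1 descent step not counted)

6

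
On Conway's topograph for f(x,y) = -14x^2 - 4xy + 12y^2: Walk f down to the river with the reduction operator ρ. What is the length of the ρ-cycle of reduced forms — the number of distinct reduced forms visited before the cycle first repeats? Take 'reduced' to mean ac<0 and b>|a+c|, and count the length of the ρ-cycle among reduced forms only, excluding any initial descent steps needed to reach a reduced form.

D = 688, ⌊√D⌋ = 26
descent: ρ → (12,4,-14)  [lands on river]
river: ρ → (-14,24,2)
river: ρ → (2,24,-14)
river: ρ → (-14,4,12)
river: ρ → (12,20,-6)
river: ρ → (-6,16,18)
river: ρ → (18,20,-4)
river: ρ → (-4,20,18)
river: ρ → (18,16,-6)
river: ρ → (-6,20,12)
ρ-cycle length = 10 (tail of 1 descent step not counted)

10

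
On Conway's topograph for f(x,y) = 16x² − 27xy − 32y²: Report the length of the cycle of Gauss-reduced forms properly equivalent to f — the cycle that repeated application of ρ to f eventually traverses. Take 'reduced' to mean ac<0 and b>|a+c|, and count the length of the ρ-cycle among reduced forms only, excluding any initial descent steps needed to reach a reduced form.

D = 2777, ⌊√D⌋ = 52
descent: ρ → (-32,27,16)  [lands on river]
river: ρ → (16,37,-22)
river: ρ → (-22,51,2)
river: ρ → (2,49,-47)
river: ρ → (-47,45,4)
river: ρ → (4,51,-11)
river: ρ → (-11,37,32)
river: ρ → (32,27,-16)
river: ρ → (-16,37,22)
river: ρ → (22,51,-2)
river: ρ → (-2,49,47)
river: ρ → (47,45,-4)
river: ρ → (-4,51,11)
river: ρ → (11,37,-32)
ρ-cycle length = 14 (tail of 1 descent step not counted)

14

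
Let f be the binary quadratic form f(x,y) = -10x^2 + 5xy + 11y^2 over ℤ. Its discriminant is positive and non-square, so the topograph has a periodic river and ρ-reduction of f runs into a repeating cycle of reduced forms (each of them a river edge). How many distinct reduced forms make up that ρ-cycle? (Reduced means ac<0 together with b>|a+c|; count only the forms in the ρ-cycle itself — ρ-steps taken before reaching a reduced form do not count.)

D = 465, ⌊√D⌋ = 21
river: ρ → (11,17,-4)
river: ρ → (-4,15,15)
river: ρ → (15,15,-4)
river: ρ → (-4,17,11)
river: ρ → (11,5,-10)
river: ρ → (-10,15,6)
river: ρ → (6,21,-1)
river: ρ → (-1,21,6)
river: ρ → (6,15,-10)
river: ρ → (-10,5,11)
ρ-cycle length = 10 (tail of 0 descent steps not counted)

10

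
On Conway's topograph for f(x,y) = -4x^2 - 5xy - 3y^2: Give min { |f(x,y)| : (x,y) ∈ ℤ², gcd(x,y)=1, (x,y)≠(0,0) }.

translate: b→-3 (≡5 mod 8), so (4,5,3)→(4,-3,2)
flip: (4,-3,2)→(2,3,4)
translate: b→-1 (≡3 mod 4), so (2,3,4)→(2,-1,3)
reduced (well bottom): (2,-1,3) with a≤c, −a<b≤a
well minimum |f| = |-2| = 2 (negative-definite)

2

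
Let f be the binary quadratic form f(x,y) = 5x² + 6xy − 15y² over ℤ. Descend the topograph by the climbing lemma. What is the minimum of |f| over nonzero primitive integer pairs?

descent: ρ → (-15,-6,5)
descent: ρ → (5,16,-4)  [lands on river]
river: ρ → (-4,16,5)
river: ρ → (5,14,-7)
river: ρ → (-7,14,5)
closes: descent 2, river 4
min |a| on river = 4

4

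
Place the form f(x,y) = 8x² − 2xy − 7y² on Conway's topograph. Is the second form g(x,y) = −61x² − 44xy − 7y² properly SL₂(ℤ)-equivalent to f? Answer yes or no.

D₁ = 228, D₂ = 228
river cycle of f (length 6): (-7, 2, 8), (8, 14, -1), (-1, 14, 8), (8, 2, -7), (-7, 12, 3), (3, 12, -7)
river cycle of g (length 6): (-7, 2, 8), (8, 14, -1), (-1, 14, 8), (8, 2, -7), (-7, 12, 3), (3, 12, -7)
cycles coincide ⇒ equivalent

yes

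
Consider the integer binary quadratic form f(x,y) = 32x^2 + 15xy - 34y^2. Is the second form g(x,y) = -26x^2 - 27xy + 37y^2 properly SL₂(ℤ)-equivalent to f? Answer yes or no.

D₁ = 4577, D₂ = 4577
river cycle of f (length 44): (-34, 53, 13), (13, 51, -38), (-38, 25, 26), (26, 27, -37), (-37, 47, 16), (16, 49, -34), (-34, 19, 31), (31, 43, -22), (-22, 45, 29), (29, 13, -38), … (34 more)
river cycle of g (length 44): (37, 27, -26), (-26, 25, 38), (38, 51, -13), (-13, 53, 34), (34, 15, -32), (-32, 49, 17), (17, 53, -26), (-26, 51, 19), (19, 63, -8), (-8, 65, 11), … (34 more)
cycles differ ⇒ inequivalent

no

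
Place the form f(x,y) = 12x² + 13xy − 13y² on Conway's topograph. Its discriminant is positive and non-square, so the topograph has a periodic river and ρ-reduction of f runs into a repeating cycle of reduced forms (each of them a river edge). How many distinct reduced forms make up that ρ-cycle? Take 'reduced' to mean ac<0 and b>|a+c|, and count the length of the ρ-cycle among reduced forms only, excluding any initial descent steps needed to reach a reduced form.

D = 793, ⌊√D⌋ = 28
river: ρ → (-13,13,12)
river: ρ → (12,11,-14)
river: ρ → (-14,17,9)
river: ρ → (9,19,-12)
river: ρ → (-12,5,16)
river: ρ → (16,27,-1)
river: ρ → (-1,27,16)
river: ρ → (16,5,-12)
river: ρ → (-12,19,9)
river: ρ → (9,17,-14)
river: ρ → (-14,11,12)
river: ρ → (12,13,-13)
ρ-cycle length = 12 (tail of 0 descent steps not counted)

12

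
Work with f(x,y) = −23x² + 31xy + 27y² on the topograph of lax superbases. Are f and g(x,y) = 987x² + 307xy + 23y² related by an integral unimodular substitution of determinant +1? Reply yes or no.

D₁ = 3445, D₂ = 3445
river cycle of f (length 18): (27, 23, -27), (-27, 31, 23), (23, 15, -35), (-35, 55, 3), (3, 53, -53), (-53, 53, 3), (3, 55, -35), (-35, 15, 23), (23, 31, -27), (-27, 23, 27), … (8 more)
river cycle of g (length 18): (23, 15, -35), (-35, 55, 3), (3, 53, -53), (-53, 53, 3), (3, 55, -35), (-35, 15, 23), (23, 31, -27), (-27, 23, 27), (27, 31, -23), (-23, 15, 35), … (8 more)
cycles coincide ⇒ equivalent

yes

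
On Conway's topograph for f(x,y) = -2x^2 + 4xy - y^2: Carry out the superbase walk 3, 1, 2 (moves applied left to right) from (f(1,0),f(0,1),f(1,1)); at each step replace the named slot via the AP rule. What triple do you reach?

start (-2,-1,1) = (f(1,0),f(0,1),f(1,1))
replace slot 3: 2·((-2)+(-1)) − 1 = -7 → (-2,-1,-7)
replace slot 1: 2·((-1)+(-7)) − (-2) = -14 → (-14,-1,-7)
replace slot 2: 2·((-14)+(-7)) − (-1) = -41 → (-14,-41,-7)

-14,-41,-7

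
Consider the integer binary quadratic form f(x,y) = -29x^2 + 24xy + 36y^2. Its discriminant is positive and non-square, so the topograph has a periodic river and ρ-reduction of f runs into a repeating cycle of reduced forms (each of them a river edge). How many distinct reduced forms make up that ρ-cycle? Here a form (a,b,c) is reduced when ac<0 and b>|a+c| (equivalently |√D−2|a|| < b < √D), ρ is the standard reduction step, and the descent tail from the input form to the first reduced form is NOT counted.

D = 4752, ⌊√D⌋ = 68
river: ρ → (36,48,-17)
river: ρ → (-17,54,27)
river: ρ → (27,54,-17)
river: ρ → (-17,48,36)
river: ρ → (36,24,-29)
river: ρ → (-29,34,31)
river: ρ → (31,28,-32)
river: ρ → (-32,36,27)
river: ρ → (27,18,-41)
river: ρ → (-41,64,4)
river: ρ → (4,64,-41)
river: ρ → (-41,18,27)
river: ρ → (27,36,-32)
river: ρ → (-32,28,31)
river: ρ → (31,34,-29)
river: ρ → (-29,24,36)
ρ-cycle length = 16 (tail of 0 descent steps not counted)

16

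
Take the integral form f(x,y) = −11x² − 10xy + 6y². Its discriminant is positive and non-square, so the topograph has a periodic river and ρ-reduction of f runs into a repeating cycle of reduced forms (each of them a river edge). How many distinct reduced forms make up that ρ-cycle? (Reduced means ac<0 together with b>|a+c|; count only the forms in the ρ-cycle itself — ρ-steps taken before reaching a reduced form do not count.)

D = 364, ⌊√D⌋ = 19
descent: ρ → (6,10,-11)  [lands on river]
river: ρ → (-11,12,5)
river: ρ → (5,18,-2)
river: ρ → (-2,18,5)
river: ρ → (5,12,-11)
river: ρ → (-11,10,6)
river: ρ → (6,14,-7)
river: ρ → (-7,14,6)
ρ-cycle length = 8 (tail of 1 descent step not counted)

8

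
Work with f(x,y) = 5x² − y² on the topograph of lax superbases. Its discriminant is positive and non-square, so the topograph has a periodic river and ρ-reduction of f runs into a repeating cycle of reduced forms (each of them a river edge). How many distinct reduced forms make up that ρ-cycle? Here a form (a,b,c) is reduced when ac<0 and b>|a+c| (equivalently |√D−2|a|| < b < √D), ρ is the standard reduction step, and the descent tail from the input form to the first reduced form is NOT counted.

D = 20, ⌊√D⌋ = 4
descent: ρ → (-1,4,1)  [lands on river]
river: ρ → (1,4,-1)
ρ-cycle length = 2 (tail of 1 descent step not counted)

2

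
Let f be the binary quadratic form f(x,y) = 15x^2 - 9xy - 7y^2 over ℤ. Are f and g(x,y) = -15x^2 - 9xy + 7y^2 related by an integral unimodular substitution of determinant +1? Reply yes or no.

D₁ = 501, D₂ = 501
river cycle of f (length 8): (-7, 9, 15), (15, 21, -1), (-1, 21, 15), (15, 9, -7), (-7, 19, 5), (5, 21, -3), (-3, 21, 5), (5, 19, -7)
river cycle of g (length 8): (7, 9, -15), (-15, 21, 1), (1, 21, -15), (-15, 9, 7), (7, 19, -5), (-5, 21, 3), (3, 21, -5), (-5, 19, 7)
cycles differ ⇒ inequivalent

no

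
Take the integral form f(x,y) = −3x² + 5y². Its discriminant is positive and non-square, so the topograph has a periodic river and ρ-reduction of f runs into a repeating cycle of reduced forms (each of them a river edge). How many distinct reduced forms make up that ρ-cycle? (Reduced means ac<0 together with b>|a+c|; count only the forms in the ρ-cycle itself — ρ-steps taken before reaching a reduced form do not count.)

D = 60, ⌊√D⌋ = 7
descent: ρ → (5,0,-3)
descent: ρ → (-3,6,2)  [lands on river]
river: ρ → (2,6,-3)
ρ-cycle length = 2 (tail of 2 descent steps not counted)

2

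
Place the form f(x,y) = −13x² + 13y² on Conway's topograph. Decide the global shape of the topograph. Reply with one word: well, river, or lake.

D = b²−4ac = 0² − 4·(-13)·13 = 676
D = 26² is a perfect square ⇒ form factors over ℤ ⇒ lakes

lake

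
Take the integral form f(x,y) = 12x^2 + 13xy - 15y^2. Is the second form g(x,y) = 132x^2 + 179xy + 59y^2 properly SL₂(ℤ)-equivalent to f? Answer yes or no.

D₁ = 889, D₂ = 889
river cycle of f (length 42): (-15, 17, 10), (10, 23, -9), (-9, 13, 20), (20, 27, -2), (-2, 29, 6), (6, 19, -22), (-22, 25, 3), (3, 29, -4), (-4, 27, 10), (10, 13, -18), … (32 more)
river cycle of g (length 42): (10, 23, -9), (-9, 13, 20), (20, 27, -2), (-2, 29, 6), (6, 19, -22), (-22, 25, 3), (3, 29, -4), (-4, 27, 10), (10, 13, -18), (-18, 23, 5), … (32 more)
cycles coincide ⇒ equivalent

yes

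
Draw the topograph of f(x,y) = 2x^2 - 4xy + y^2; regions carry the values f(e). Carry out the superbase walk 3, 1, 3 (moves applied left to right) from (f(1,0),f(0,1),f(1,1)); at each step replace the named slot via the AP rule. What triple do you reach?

start (2,1,-1) = (f(1,0),f(0,1),f(1,1))
replace slot 3: 2·(2+1) − (-1) = 7 → (2,1,7)
replace slot 1: 2·(1+7) − 2 = 14 → (14,1,7)
replace slot 3: 2·(14+1) − 7 = 23 → (14,1,23)

14,1,23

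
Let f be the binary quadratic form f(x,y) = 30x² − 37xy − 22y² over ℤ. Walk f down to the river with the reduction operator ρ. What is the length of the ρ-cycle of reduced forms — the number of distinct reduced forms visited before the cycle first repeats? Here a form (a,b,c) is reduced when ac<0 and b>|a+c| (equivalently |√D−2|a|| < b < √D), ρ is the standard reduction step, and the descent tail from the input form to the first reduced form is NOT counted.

D = 4009, ⌊√D⌋ = 63
descent: ρ → (-22,37,30)  [lands on river]
river: ρ → (30,23,-29)
river: ρ → (-29,35,24)
river: ρ → (24,61,-3)
river: ρ → (-3,59,44)
river: ρ → (44,29,-18)
river: ρ → (-18,43,30)
river: ρ → (30,17,-31)
river: ρ → (-31,45,16)
river: ρ → (16,51,-22)
ρ-cycle length = 10 (tail of 1 descent step not counted)

10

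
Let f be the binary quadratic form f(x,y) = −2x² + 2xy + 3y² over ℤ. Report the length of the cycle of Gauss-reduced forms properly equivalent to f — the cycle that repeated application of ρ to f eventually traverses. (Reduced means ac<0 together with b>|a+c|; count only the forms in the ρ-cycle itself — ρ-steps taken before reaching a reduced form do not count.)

D = 28, ⌊√D⌋ = 5
river: ρ → (3,4,-1)
river: ρ → (-1,4,3)
river: ρ → (3,2,-2)
river: ρ → (-2,2,3)
ρ-cycle length = 4 (tail of 0 descent steps not counted)

4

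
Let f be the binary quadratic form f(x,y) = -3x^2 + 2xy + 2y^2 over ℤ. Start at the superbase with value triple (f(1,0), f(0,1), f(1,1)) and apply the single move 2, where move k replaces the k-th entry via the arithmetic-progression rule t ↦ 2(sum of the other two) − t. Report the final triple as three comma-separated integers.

start (-3,2,1) = (f(1,0),f(0,1),f(1,1))
replace slot 2: 2·((-3)+1) − 2 = -6 → (-3,-6,1)

-3,-6,1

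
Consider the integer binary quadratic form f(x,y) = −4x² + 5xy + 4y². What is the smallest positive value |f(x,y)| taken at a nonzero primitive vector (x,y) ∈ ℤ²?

river: ρ → (4,3,-5)
river: ρ → (-5,7,2)
river: ρ → (2,9,-1)
river: ρ → (-1,9,2)
river: ρ → (2,7,-5)
river: ρ → (-5,3,4)
river: ρ → (4,5,-4)
river: ρ → (-4,3,5)
river: ρ → (5,7,-2)
river: ρ → (-2,9,1)
river: ρ → (1,9,-2)
river: ρ → (-2,7,5)
river: ρ → (5,3,-4)
river: ρ → (-4,5,4)
closes: descent 0, river 14
min |a| on river = 1

1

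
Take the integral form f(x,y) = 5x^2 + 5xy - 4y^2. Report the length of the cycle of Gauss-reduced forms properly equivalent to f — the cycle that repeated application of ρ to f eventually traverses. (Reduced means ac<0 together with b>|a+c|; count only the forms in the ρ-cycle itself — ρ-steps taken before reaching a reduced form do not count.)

D = 105, ⌊√D⌋ = 10
river: ρ → (-4,3,6)
river: ρ → (6,9,-1)
river: ρ → (-1,9,6)
river: ρ → (6,3,-4)
river: ρ → (-4,5,5)
river: ρ → (5,5,-4)
ρ-cycle length = 6 (tail of 0 descent steps not counted)

6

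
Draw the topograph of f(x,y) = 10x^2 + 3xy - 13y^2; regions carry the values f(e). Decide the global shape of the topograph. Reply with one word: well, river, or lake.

D = b²−4ac = 3² − 4·10·(-13) = 529
D = 23² is a perfect square ⇒ form factors over ℤ ⇒ lakes

lake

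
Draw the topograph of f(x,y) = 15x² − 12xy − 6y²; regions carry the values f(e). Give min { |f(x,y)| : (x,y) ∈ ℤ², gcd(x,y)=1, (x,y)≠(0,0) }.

descent: ρ → (-6,12,15)  [lands on river]
river: ρ → (15,18,-3)
river: ρ → (-3,18,15)
river: ρ → (15,12,-6)
closes: descent 1, river 4
min |a| on river = 3

3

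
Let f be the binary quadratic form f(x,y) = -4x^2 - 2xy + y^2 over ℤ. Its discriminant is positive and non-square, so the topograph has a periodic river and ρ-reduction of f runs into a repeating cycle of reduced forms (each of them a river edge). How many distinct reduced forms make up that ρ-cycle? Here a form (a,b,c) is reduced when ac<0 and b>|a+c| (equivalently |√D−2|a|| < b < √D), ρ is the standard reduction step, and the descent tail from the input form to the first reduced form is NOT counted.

D = 20, ⌊√D⌋ = 4
descent: ρ → (1,4,-1)  [lands on river]
river: ρ → (-1,4,1)
ρ-cycle length = 2 (tail of 1 descent step not counted)

2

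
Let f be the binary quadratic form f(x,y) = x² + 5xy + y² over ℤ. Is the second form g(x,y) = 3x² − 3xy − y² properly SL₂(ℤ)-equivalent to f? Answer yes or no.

D₁ = 21, D₂ = 21
river cycle of f (length 2): (1, 3, -3), (-3, 3, 1)
river cycle of g (length 2): (-1, 3, 3), (3, 3, -1)
cycles differ ⇒ inequivalent

no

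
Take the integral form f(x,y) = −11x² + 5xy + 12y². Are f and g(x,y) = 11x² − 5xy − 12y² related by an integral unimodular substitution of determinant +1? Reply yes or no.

D₁ = 553, D₂ = 553
river cycle of f (length 26): (12, 19, -4), (-4, 21, 7), (7, 21, -4), (-4, 19, 12), (12, 5, -11), (-11, 17, 6), (6, 19, -8), (-8, 13, 12), (12, 11, -9), (-9, 7, 14), … (16 more)
river cycle of g (length 26): (-12, 5, 11), (11, 17, -6), (-6, 19, 8), (8, 13, -12), (-12, 11, 9), (9, 7, -14), (-14, 21, 2), (2, 23, -3), (-3, 19, 16), (16, 13, -6), … (16 more)
cycles differ ⇒ inequivalent

no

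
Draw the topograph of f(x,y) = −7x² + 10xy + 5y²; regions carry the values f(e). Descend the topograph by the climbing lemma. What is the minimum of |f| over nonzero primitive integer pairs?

river: ρ → (5,10,-7)
river: ρ → (-7,4,8)
river: ρ → (8,12,-3)
river: ρ → (-3,12,8)
river: ρ → (8,4,-7)
river: ρ → (-7,10,5)
closes: descent 0, river 6
min |a| on river = 3

3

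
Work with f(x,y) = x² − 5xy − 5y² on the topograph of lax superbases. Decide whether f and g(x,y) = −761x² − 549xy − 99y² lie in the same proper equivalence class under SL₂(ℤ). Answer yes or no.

D₁ = 45, D₂ = 45
river cycle of f (length 2): (-5, 5, 1), (1, 5, -5)
river cycle of g (length 2): (-5, 5, 1), (1, 5, -5)
cycles coincide ⇒ equivalent

yes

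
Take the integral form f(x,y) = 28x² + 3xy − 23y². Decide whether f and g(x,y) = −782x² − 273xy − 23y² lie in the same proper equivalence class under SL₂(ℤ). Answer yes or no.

D₁ = 2585, D₂ = 2585
river cycle of f (length 20): (-23, 43, 8), (8, 37, -38), (-38, 39, 7), (7, 45, -20), (-20, 35, 17), (17, 33, -22), (-22, 11, 28), (28, 45, -5), (-5, 45, 28), (28, 11, -22), … (10 more)
river cycle of g (length 20): (-23, 43, 8), (8, 37, -38), (-38, 39, 7), (7, 45, -20), (-20, 35, 17), (17, 33, -22), (-22, 11, 28), (28, 45, -5), (-5, 45, 28), (28, 11, -22), … (10 more)
cycles coincide ⇒ equivalent

yes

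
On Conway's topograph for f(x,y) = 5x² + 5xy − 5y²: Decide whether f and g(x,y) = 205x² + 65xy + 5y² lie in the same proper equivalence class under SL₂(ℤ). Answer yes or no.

D₁ = 125, D₂ = 125
river cycle of f (length 2): (-5, 5, 5), (5, 5, -5)
river cycle of g (length 2): (5, 5, -5), (-5, 5, 5)
cycles coincide ⇒ equivalent

yes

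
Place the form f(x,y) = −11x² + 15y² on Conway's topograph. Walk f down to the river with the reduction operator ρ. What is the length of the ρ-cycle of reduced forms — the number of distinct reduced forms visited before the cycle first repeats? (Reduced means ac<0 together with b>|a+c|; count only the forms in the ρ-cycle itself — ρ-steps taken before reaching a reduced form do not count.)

D = 660, ⌊√D⌋ = 25
descent: ρ → (15,0,-11)
descent: ρ → (-11,22,4)  [lands on river]
river: ρ → (4,18,-21)
river: ρ → (-21,24,1)
river: ρ → (1,24,-21)
river: ρ → (-21,18,4)
river: ρ → (4,22,-11)
ρ-cycle length = 6 (tail of 2 descent steps not counted)

6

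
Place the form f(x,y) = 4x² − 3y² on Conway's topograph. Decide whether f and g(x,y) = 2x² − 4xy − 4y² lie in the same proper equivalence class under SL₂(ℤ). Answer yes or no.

D₁ = 48, D₂ = 48
river cycle of f (length 2): (-3, 6, 1), (1, 6, -3)
river cycle of g (length 2): (-4, 4, 2), (2, 4, -4)
cycles differ ⇒ inequivalent

no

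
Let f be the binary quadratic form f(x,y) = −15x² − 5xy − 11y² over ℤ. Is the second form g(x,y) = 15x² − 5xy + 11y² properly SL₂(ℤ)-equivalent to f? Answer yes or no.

D₁ = -635, D₂ = -635
f is negative-definite; reduce −f:
−f: flip: (15,5,11)→(11,-5,15)
−f: reduced (well bottom): (11,-5,15) with a≤c, −a<b≤a
flip sign back: reduced form of f is (-11,5,-15)
g: flip: (15,-5,11)→(11,5,15)
g: reduced (well bottom): (11,5,15) with a≤c, −a<b≤a
reduced forms (-11, 5, -15) vs (11, 5, 15) ⇒ inequivalent

no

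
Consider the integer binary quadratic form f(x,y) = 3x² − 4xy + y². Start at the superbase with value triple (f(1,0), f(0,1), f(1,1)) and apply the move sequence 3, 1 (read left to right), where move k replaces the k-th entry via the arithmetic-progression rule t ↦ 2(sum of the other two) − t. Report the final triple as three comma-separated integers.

start (3,1,0) = (f(1,0),f(0,1),f(1,1))
replace slot 3: 2·(3+1) − 0 = 8 → (3,1,8)
replace slot 1: 2·(1+8) − 3 = 15 → (15,1,8)

15,1,8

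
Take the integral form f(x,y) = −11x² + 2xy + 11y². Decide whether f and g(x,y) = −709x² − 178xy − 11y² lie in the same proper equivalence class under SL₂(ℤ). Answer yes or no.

D₁ = 488, D₂ = 488
river cycle of f (length 6): (11, 20, -2), (-2, 20, 11), (11, 2, -11), (-11, 20, 2), (2, 20, -11), (-11, 2, 11)
river cycle of g (length 6): (-11, 2, 11), (11, 20, -2), (-2, 20, 11), (11, 2, -11), (-11, 20, 2), (2, 20, -11)
cycles coincide ⇒ equivalent

yes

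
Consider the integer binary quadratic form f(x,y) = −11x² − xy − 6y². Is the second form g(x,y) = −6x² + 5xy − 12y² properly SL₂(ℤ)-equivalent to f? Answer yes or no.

D₁ = -263, D₂ = -263
f is negative-definite; reduce −f:
−f: flip: (11,1,6)→(6,-1,11)
−f: reduced (well bottom): (6,-1,11) with a≤c, −a<b≤a
flip sign back: reduced form of f is (-6,1,-11)
g is negative-definite; reduce −g:
−g: reduced (well bottom): (6,-5,12) with a≤c, −a<b≤a
flip sign back: reduced form of g is (-6,5,-12)
reduced forms (-6, 1, -11) vs (-6, 5, -12) ⇒ inequivalent

no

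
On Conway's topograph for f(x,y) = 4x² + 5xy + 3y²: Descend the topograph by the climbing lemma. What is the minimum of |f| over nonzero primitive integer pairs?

translate: b→-3 (≡5 mod 8), so (4,5,3)→(4,-3,2)
flip: (4,-3,2)→(2,3,4)
translate: b→-1 (≡3 mod 4), so (2,3,4)→(2,-1,3)
reduced (well bottom): (2,-1,3) with a≤c, −a<b≤a
well minimum = a = 2

2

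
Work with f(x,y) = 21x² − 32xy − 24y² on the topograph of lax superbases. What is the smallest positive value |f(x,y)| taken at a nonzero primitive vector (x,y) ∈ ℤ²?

descent: ρ → (-24,32,21)  [lands on river]
river: ρ → (21,52,-4)
river: ρ → (-4,52,21)
river: ρ → (21,32,-24)
river: ρ → (-24,16,29)
river: ρ → (29,42,-11)
river: ρ → (-11,46,21)
river: ρ → (21,38,-19)
river: ρ → (-19,38,21)
river: ρ → (21,46,-11)
river: ρ → (-11,42,29)
river: ρ → (29,16,-24)
closes: descent 1, river 12
min |a| on river = 4

4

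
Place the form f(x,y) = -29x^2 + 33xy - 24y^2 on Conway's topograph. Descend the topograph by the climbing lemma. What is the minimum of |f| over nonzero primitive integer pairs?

translate: b→25 (≡-33 mod 58), so (29,-33,24)→(29,25,20)
flip: (29,25,20)→(20,-25,29)
translate: b→15 (≡-25 mod 40), so (20,-25,29)→(20,15,24)
reduced (well bottom): (20,15,24) with a≤c, −a<b≤a
well minimum |f| = |-20| = 20 (negative-definite)

20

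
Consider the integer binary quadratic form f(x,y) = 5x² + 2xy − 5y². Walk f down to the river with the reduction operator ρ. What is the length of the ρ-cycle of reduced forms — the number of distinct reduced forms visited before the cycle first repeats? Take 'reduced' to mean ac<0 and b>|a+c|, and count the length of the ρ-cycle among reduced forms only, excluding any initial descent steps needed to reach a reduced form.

D = 104, ⌊√D⌋ = 10
river: ρ → (-5,8,2)
river: ρ → (2,8,-5)
river: ρ → (-5,2,5)
river: ρ → (5,8,-2)
river: ρ → (-2,8,5)
river: ρ → (5,2,-5)
ρ-cycle length = 6 (tail of 0 descent steps not counted)

6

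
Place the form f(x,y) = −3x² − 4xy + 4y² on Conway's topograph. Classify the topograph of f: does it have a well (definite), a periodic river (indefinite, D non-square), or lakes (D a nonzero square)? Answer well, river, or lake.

D = b²−4ac = (-4)² − 4·(-3)·4 = 64
D = 8² is a perfect square ⇒ form factors over ℤ ⇒ lakes

lake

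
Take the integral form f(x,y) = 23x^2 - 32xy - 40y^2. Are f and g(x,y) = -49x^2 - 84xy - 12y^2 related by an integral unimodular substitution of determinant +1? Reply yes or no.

D₁ = 4704, D₂ = 4704
river cycle of f (length 10): (-40, 32, 23), (23, 60, -12), (-12, 60, 23), (23, 32, -40), (-40, 48, 15), (15, 42, -49), (-49, 56, 8), (8, 56, -49), (-49, 42, 15), (15, 48, -40)
river cycle of g (length 10): (-12, 60, 23), (23, 32, -40), (-40, 48, 15), (15, 42, -49), (-49, 56, 8), (8, 56, -49), (-49, 42, 15), (15, 48, -40), (-40, 32, 23), (23, 60, -12)
cycles coincide ⇒ equivalent

yes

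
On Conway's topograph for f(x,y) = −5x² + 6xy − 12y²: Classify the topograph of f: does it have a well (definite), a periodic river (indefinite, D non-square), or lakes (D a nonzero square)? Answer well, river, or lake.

D = b²−4ac = 6² − 4·(-5)·(-12) = -204
D < 0 ⇒ definite ⇒ every region one sign ⇒ single well

well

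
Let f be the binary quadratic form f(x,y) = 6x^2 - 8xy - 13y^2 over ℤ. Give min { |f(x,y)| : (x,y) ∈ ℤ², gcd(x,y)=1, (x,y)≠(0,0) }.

descent: ρ → (-13,8,6)  [lands on river]
river: ρ → (6,16,-5)
river: ρ → (-5,14,9)
river: ρ → (9,4,-10)
river: ρ → (-10,16,3)
river: ρ → (3,14,-15)
river: ρ → (-15,16,2)
river: ρ → (2,16,-15)
river: ρ → (-15,14,3)
river: ρ → (3,16,-10)
river: ρ → (-10,4,9)
river: ρ → (9,14,-5)
river: ρ → (-5,16,6)
river: ρ → (6,8,-13)
river: ρ → (-13,18,1)
river: ρ → (1,18,-13)
closes: descent 1, river 16
min |a| on river = 1

1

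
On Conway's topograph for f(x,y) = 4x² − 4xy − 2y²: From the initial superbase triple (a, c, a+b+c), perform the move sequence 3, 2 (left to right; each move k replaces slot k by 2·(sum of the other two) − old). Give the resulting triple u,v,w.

start (4,-2,-2) = (f(1,0),f(0,1),f(1,1))
replace slot 3: 2·(4+(-2)) − (-2) = 6 → (4,-2,6)
replace slot 2: 2·(4+6) − (-2) = 22 → (4,22,6)

4,22,6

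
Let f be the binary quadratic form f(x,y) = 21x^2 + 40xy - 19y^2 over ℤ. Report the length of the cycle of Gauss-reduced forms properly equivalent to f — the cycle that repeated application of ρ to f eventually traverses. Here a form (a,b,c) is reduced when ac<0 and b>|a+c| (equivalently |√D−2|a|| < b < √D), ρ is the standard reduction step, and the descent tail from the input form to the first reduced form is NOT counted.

D = 3196, ⌊√D⌋ = 56
river: ρ → (-19,36,25)
river: ρ → (25,14,-30)
river: ρ → (-30,46,9)
river: ρ → (9,44,-35)
river: ρ → (-35,26,18)
river: ρ → (18,46,-15)
river: ρ → (-15,44,21)
river: ρ → (21,40,-19)
ρ-cycle length = 8 (tail of 0 descent steps not counted)

8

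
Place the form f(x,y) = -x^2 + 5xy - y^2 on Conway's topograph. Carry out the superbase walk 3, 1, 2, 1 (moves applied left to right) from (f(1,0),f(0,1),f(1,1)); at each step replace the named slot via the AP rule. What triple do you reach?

start (-1,-1,3) = (f(1,0),f(0,1),f(1,1))
replace slot 3: 2·((-1)+(-1)) − 3 = -7 → (-1,-1,-7)
replace slot 1: 2·((-1)+(-7)) − (-1) = -15 → (-15,-1,-7)
replace slot 2: 2·((-15)+(-7)) − (-1) = -43 → (-15,-43,-7)
replace slot 1: 2·((-43)+(-7)) − (-15) = -85 → (-85,-43,-7)

-85,-43,-7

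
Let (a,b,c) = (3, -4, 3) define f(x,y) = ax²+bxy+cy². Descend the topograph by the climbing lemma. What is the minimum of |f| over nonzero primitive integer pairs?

translate: b→2 (≡-4 mod 6), so (3,-4,3)→(3,2,2)
flip: (3,2,2)→(2,-2,3)
translate: b→2 (≡-2 mod 4), so (2,-2,3)→(2,2,3)
reduced (well bottom): (2,2,3) with a≤c, −a<b≤a
well minimum = a = 2

2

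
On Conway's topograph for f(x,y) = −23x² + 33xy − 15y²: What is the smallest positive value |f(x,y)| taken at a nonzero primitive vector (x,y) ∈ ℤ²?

translate: b→13 (≡-33 mod 46), so (23,-33,15)→(23,13,5)
flip: (23,13,5)→(5,-13,23)
translate: b→-3 (≡-13 mod 10), so (5,-13,23)→(5,-3,15)
reduced (well bottom): (5,-3,15) with a≤c, −a<b≤a
well minimum |f| = |-5| = 5 (negative-definite)

5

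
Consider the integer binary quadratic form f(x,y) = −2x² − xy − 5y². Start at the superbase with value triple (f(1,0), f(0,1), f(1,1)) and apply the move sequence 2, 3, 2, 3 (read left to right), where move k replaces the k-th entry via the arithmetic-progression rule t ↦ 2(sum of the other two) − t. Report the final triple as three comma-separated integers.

start (-2,-5,-8) = (f(1,0),f(0,1),f(1,1))
replace slot 2: 2·((-2)+(-8)) − (-5) = -15 → (-2,-15,-8)
replace slot 3: 2·((-2)+(-15)) − (-8) = -26 → (-2,-15,-26)
replace slot 2: 2·((-2)+(-26)) − (-15) = -41 → (-2,-41,-26)
replace slot 3: 2·((-2)+(-41)) − (-26) = -60 → (-2,-41,-60)

-2,-41,-60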